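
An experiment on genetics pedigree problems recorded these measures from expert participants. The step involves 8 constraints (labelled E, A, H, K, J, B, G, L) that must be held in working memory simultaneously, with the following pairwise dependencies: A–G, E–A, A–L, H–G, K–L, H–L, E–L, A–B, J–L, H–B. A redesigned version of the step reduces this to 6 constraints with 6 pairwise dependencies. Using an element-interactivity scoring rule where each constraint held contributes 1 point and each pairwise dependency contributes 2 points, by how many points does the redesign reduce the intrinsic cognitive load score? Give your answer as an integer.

10

Original: 8 × 1 + 10 × 2 = 8 + 20 = 28.
Redesigned: 6 × 1 + 6 × 2 = 6 + 12 = 18.
Reduction = 28 − 18 = 10.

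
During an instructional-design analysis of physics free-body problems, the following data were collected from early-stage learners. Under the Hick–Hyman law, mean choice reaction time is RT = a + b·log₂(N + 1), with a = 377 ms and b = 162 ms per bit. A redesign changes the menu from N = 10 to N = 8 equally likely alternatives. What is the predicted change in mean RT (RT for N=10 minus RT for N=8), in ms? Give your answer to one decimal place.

RT(10) = 377 + 162·log₂(11) = 377 + 162·3.4594 = 937.4228 ms.
RT(8) = 377 + 162·log₂(9) = 377 + 162·3.1699 = 890.5238 ms.
Difference = 937.4228 − 890.5238 = 46.8990 ≈ 46.9 ms.

46.9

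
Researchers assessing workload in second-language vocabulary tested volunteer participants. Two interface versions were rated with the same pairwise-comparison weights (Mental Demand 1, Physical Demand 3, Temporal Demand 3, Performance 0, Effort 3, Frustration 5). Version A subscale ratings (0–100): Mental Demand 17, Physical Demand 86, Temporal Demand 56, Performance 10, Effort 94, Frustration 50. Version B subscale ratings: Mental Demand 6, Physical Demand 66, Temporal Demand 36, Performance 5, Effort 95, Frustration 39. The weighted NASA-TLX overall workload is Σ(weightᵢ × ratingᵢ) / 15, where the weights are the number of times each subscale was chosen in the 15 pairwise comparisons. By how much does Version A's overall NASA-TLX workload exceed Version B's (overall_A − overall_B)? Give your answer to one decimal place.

12.2

Version A weighted sum = 1·17 + 3·86 + 3·56 + 0·10 + 3·94 + 5·50 = 17 + 258 + 168 + 0 + 282 + 250 = 975; overall_A = 975/15 = 65.0000.
Version B weighted sum = 1·6 + 3·66 + 3·36 + 0·5 + 3·95 + 5·39 = 6 + 198 + 108 + 0 + 285 + 195 = 792; overall_B = 792/15 = 52.8000.
Difference = 65.0000 − 52.8000 = 12.2000 ≈ 12.2.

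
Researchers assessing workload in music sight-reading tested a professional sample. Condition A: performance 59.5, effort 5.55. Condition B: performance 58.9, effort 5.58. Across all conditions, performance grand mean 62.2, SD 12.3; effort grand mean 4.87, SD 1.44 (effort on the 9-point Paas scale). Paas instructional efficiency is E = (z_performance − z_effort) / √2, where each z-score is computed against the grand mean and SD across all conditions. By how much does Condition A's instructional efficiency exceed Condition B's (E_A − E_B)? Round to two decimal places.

0.05

Condition A: z_P = (59.5 − 62.2)/12.3 = -0.2195; z_E = (5.55 − 4.87)/1.44 = 0.4722; E_A = (-0.2195 − 0.4722)/√2 = -0.4891.
Condition B: z_P = (58.9 − 62.2)/12.3 = -0.2683; z_E = (5.58 − 4.87)/1.44 = 0.4931; E_B = (-0.2683 − 0.4931)/√2 = -0.5384.
E_A − E_B = -0.4891 − (-0.5384) = 0.0493 ≈ 0.05.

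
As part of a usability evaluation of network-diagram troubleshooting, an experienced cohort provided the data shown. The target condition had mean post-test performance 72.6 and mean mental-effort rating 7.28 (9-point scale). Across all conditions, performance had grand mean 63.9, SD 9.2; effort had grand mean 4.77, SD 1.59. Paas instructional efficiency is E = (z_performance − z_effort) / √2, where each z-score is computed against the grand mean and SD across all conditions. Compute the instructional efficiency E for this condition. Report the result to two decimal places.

z_performance = (72.6 − 63.9) / 9.2 = 8.7000 / 9.2 = 0.9457.
z_effort = (7.28 − 4.77) / 1.59 = 2.5100 / 1.59 = 1.5786.
z_P − z_E = 0.9457 − 1.5786 = -0.6329.
E = -0.6329 / √2 = -0.6329 / 1.41421 = -0.4475 ≈ -0.45.

-0.45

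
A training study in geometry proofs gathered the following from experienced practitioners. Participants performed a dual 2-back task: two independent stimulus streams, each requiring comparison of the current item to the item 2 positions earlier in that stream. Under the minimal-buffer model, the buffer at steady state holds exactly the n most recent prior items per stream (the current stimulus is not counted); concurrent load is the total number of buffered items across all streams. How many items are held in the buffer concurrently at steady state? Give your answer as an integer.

4

Each stream's buffer holds its 2 most recent prior items.
Two independent streams: 2 × 2 = 4 buffered items at steady state.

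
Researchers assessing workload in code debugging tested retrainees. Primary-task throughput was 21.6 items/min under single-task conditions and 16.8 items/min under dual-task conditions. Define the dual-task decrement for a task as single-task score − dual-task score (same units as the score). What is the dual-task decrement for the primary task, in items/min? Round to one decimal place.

4.8

Decrement = 21.6 − 16.8 = 4.8000 items/min ≈ 4.8 items/min.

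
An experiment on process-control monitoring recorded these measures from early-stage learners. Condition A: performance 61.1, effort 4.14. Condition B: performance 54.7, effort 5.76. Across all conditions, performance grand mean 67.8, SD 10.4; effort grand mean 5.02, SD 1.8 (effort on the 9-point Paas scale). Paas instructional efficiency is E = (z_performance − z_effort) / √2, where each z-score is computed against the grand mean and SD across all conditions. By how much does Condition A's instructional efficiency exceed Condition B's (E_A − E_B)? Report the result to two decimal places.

Condition A: z_P = (61.1 − 67.8)/10.4 = -0.6442; z_E = (4.14 − 5.02)/1.8 = -0.4889; E_A = (-0.6442 − (-0.4889))/√2 = -0.1098.
Condition B: z_P = (54.7 − 67.8)/10.4 = -1.2596; z_E = (5.76 − 5.02)/1.8 = 0.4111; E_B = (-1.2596 − 0.4111)/√2 = -1.1814.
E_A − E_B = -0.1098 − (-1.1814) = 1.0716 ≈ 1.07.

1.07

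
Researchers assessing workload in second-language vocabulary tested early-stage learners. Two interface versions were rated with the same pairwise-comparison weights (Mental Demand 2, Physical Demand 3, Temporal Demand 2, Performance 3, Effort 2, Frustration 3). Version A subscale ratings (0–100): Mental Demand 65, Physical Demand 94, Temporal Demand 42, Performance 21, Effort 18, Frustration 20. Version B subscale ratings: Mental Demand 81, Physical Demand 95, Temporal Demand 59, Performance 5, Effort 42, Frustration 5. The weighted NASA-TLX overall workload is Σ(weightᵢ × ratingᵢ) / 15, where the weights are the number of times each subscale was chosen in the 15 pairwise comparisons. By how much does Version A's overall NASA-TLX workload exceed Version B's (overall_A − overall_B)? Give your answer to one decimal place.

-1.6

Version A weighted sum = 2·65 + 3·94 + 2·42 + 3·21 + 2·18 + 3·20 = 130 + 282 + 84 + 63 + 36 + 60 = 655; overall_A = 655/15 = 43.6667.
Version B weighted sum = 2·81 + 3·95 + 2·59 + 3·5 + 2·42 + 3·5 = 162 + 285 + 118 + 15 + 84 + 15 = 679; overall_B = 679/15 = 45.2667.
Difference = 43.6667 − 45.2667 = -1.6000 ≈ -1.6.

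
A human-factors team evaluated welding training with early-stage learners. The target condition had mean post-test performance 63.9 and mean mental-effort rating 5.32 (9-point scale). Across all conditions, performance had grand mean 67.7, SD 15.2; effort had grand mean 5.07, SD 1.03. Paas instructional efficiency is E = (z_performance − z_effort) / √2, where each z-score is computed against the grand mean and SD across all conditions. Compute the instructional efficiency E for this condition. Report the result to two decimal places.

-0.35

z_performance = (63.9 − 67.7) / 15.2 = -3.8000 / 15.2 = -0.2500.
z_effort = (5.32 − 5.07) / 1.03 = 0.2500 / 1.03 = 0.2427.
z_P − z_E = -0.2500 − 0.2427 = -0.4927.
E = -0.4927 / √2 = -0.4927 / 1.41421 = -0.3484 ≈ -0.35.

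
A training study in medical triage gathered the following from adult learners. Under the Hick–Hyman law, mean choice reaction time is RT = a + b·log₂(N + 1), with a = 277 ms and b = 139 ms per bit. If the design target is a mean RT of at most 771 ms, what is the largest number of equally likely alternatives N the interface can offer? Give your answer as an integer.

Set 277 + 139·log₂(N + 1) ≤ 771.
log₂(N + 1) ≤ (771 − 277) / 139 = 3.5540.
N + 1 ≤ 2^3.5540 = 11.7452.
N ≤ 10.7452, so the largest integer N is 10.

10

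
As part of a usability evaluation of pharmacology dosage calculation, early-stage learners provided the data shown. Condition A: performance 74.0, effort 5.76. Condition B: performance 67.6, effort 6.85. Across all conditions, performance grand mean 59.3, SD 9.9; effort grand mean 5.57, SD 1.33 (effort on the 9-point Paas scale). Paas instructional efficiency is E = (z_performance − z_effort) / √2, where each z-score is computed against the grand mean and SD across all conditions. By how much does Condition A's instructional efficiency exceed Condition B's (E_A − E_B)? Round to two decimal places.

1.04

Condition A: z_P = (74.0 − 59.3)/9.9 = 1.4848; z_E = (5.76 − 5.57)/1.33 = 0.1429; E_A = (1.4848 − 0.1429)/√2 = 0.9489.
Condition B: z_P = (67.6 − 59.3)/9.9 = 0.8384; z_E = (6.85 − 5.57)/1.33 = 0.9624; E_B = (0.8384 − 0.9624)/√2 = -0.0877.
E_A − E_B = 0.9489 − (-0.0877) = 1.0366 ≈ 1.04.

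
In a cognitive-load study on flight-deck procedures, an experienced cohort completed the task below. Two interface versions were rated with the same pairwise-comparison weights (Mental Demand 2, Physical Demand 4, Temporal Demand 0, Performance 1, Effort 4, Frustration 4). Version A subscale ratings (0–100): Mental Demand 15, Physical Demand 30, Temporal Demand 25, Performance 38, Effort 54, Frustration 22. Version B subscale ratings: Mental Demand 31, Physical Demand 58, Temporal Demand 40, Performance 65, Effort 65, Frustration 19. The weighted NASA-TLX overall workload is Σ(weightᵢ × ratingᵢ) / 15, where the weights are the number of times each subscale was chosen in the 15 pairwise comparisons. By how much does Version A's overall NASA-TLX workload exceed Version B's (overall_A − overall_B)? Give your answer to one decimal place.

Version A weighted sum = 2·15 + 4·30 + 0·25 + 1·38 + 4·54 + 4·22 = 30 + 120 + 0 + 38 + 216 + 88 = 492; overall_A = 492/15 = 32.8000.
Version B weighted sum = 2·31 + 4·58 + 0·40 + 1·65 + 4·65 + 4·19 = 62 + 232 + 0 + 65 + 260 + 76 = 695; overall_B = 695/15 = 46.3333.
Difference = 32.8000 − 46.3333 = -13.5333 ≈ -13.5.

-13.5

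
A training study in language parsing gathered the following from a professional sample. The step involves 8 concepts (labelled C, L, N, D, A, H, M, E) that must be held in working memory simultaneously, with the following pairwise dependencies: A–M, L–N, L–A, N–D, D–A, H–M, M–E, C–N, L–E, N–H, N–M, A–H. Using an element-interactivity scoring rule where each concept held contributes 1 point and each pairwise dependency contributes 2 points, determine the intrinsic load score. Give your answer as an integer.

32

Count of concepts held simultaneously: 8.
Count of pairwise dependencies listed: 12.
Element contribution: 8 × 1 = 8.
Interaction contribution: 12 × 2 = 24.
Intrinsic load = 8 + 24 = 32.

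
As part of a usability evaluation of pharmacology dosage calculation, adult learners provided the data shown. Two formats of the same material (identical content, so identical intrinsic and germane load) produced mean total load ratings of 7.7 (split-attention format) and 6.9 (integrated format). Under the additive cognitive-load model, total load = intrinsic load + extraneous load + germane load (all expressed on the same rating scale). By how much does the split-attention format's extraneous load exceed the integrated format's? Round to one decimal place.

Intrinsic and germane load are equal across formats, so the difference in total load equals the difference in extraneous load.
Extraneous-load difference = 7.7 − 6.9 = 0.8.

0.8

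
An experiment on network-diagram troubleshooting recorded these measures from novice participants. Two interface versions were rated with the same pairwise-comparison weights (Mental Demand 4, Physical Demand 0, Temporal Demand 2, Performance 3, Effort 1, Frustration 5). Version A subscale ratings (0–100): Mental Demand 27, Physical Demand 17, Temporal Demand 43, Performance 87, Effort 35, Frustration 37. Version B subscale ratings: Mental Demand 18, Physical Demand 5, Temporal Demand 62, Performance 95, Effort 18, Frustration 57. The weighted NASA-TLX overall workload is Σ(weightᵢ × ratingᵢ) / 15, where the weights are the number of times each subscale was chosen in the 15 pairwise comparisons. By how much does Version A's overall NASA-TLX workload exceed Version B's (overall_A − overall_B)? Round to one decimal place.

-7.3

Version A weighted sum = 4·27 + 0·17 + 2·43 + 3·87 + 1·35 + 5·37 = 108 + 0 + 86 + 261 + 35 + 185 = 675; overall_A = 675/15 = 45.0000.
Version B weighted sum = 4·18 + 0·5 + 2·62 + 3·95 + 1·18 + 5·57 = 72 + 0 + 124 + 285 + 18 + 285 = 784; overall_B = 784/15 = 52.2667.
Difference = 45.0000 − 52.2667 = -7.2667 ≈ -7.3.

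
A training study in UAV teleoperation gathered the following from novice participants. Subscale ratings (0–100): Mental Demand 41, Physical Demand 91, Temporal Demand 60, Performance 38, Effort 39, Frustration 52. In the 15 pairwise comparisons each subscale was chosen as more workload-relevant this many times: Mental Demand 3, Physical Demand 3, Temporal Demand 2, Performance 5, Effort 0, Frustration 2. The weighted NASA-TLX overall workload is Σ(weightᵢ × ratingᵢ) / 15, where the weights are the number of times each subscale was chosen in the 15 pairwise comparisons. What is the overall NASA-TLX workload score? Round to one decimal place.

54.0

The tallies are the weights (they sum to 15).
Weighted sum = 3·41 + 3·91 + 2·60 + 5·38 + 0·39 + 2·52
            = 123 + 273 + 120 + 190 + 0 + 104 = 810.
Overall workload = 810 / 15 = 54.0000 ≈ 54.0.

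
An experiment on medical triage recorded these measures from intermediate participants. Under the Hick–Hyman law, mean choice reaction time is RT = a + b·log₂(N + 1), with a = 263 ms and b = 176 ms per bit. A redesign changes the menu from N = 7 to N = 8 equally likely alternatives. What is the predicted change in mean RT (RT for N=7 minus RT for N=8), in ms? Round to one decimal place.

RT(7) = 263 + 176·log₂(8) = 263 + 176·3.0000 = 791.0000 ms.
RT(8) = 263 + 176·log₂(9) = 263 + 176·3.1699 = 820.9024 ms.
Difference = 791.0000 − 820.9024 = -29.9024 ≈ -29.9 ms.

-29.9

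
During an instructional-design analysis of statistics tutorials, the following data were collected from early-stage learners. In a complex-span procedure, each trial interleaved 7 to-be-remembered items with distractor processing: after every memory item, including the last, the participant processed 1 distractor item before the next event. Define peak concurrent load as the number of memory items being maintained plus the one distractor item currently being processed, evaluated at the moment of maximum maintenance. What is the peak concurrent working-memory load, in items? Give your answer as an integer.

Maintenance is greatest during the distractor(s) after memory item 7: all 7 memory items are being held.
One distractor item is concurrently being processed.
Peak concurrent load = 7 + 1 = 8 items.

8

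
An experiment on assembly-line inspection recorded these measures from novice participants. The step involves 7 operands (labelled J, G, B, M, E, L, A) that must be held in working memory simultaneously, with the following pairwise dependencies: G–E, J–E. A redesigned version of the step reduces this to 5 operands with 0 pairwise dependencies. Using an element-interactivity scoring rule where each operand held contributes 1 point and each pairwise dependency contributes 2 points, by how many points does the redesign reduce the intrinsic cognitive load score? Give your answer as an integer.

6

Original: 7 × 1 + 2 × 2 = 7 + 4 = 11.
Redesigned: 5 × 1 + 0 × 2 = 5 + 0 = 5.
Reduction = 11 − 5 = 6.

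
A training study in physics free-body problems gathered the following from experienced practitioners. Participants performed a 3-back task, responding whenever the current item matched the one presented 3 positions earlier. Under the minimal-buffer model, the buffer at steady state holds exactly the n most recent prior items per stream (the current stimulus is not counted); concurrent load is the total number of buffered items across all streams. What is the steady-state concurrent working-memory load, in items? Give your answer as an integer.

3

The buffer holds the 3 most recent prior items.
Steady-state concurrent load = 3 items.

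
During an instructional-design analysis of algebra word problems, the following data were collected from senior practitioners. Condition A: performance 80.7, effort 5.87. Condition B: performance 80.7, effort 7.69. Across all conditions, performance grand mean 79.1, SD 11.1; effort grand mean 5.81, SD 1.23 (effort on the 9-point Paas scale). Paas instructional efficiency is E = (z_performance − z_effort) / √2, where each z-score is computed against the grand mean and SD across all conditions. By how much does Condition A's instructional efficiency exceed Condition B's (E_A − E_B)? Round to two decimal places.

Condition A: z_P = (80.7 − 79.1)/11.1 = 0.1441; z_E = (5.87 − 5.81)/1.23 = 0.0488; E_A = (0.1441 − 0.0488)/√2 = 0.0674.
Condition B: z_P = (80.7 − 79.1)/11.1 = 0.1441; z_E = (7.69 − 5.81)/1.23 = 1.5285; E_B = (0.1441 − 1.5285)/√2 = -0.9789.
E_A − E_B = 0.0674 − (-0.9789) = 1.0463 ≈ 1.05.

1.05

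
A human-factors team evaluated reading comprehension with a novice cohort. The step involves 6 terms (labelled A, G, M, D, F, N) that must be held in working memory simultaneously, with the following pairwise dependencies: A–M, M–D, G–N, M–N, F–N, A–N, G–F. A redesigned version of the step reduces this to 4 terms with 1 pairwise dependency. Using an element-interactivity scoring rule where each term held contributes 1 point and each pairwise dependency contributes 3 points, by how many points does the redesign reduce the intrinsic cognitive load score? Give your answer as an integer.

Original: 6 × 1 + 7 × 3 = 6 + 21 = 27.
Redesigned: 4 × 1 + 1 × 3 = 4 + 3 = 7.
Reduction = 27 − 7 = 20.

20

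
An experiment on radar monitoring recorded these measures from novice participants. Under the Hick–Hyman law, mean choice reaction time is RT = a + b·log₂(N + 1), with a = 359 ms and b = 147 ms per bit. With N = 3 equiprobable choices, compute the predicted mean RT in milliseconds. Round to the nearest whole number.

653

log₂(3 + 1) = log₂(4) = 2.0000.
RT = 359 + 147 × 2.0000 = 359 + 294.0000 = 653.0000 ms.
≈ 653 ms.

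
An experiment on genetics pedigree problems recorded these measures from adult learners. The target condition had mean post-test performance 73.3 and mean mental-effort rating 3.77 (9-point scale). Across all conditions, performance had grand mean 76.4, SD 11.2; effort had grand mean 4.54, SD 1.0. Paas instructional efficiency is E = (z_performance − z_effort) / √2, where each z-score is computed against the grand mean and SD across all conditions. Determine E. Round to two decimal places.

z_performance = (73.3 − 76.4) / 11.2 = -3.1000 / 11.2 = -0.2768.
z_effort = (3.77 − 4.54) / 1.0 = -0.7700 / 1.0 = -0.7700.
z_P − z_E = -0.2768 − (-0.7700) = 0.4932.
E = 0.4932 / √2 = 0.4932 / 1.41421 = 0.3487 ≈ 0.35.

0.35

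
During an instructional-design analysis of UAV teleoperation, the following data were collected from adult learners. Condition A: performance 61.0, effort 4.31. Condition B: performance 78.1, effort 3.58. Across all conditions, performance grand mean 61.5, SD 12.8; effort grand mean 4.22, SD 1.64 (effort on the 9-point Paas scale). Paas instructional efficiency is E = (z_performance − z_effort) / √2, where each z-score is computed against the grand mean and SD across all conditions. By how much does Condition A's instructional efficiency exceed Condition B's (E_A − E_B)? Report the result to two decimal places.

-1.26

Condition A: z_P = (61.0 − 61.5)/12.8 = -0.0391; z_E = (4.31 − 4.22)/1.64 = 0.0549; E_A = (-0.0391 − 0.0549)/√2 = -0.0665.
Condition B: z_P = (78.1 − 61.5)/12.8 = 1.2969; z_E = (3.58 − 4.22)/1.64 = -0.3902; E_B = (1.2969 − (-0.3902))/√2 = 1.1930.
E_A − E_B = -0.0665 − 1.1930 = -1.2595 ≈ -1.26.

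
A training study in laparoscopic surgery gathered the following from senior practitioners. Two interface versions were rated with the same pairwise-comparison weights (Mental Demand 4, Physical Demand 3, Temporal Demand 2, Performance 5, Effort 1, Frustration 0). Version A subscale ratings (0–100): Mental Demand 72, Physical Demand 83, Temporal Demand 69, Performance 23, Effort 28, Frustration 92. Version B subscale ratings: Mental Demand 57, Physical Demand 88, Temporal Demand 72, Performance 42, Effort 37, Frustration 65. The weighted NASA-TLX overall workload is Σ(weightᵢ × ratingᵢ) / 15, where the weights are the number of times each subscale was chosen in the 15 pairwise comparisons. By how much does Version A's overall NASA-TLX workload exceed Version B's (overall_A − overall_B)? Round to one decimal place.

-4.3

Version A weighted sum = 4·72 + 3·83 + 2·69 + 5·23 + 1·28 + 0·92 = 288 + 249 + 138 + 115 + 28 + 0 = 818; overall_A = 818/15 = 54.5333.
Version B weighted sum = 4·57 + 3·88 + 2·72 + 5·42 + 1·37 + 0·65 = 228 + 264 + 144 + 210 + 37 + 0 = 883; overall_B = 883/15 = 58.8667.
Difference = 54.5333 − 58.8667 = -4.3334 ≈ -4.3.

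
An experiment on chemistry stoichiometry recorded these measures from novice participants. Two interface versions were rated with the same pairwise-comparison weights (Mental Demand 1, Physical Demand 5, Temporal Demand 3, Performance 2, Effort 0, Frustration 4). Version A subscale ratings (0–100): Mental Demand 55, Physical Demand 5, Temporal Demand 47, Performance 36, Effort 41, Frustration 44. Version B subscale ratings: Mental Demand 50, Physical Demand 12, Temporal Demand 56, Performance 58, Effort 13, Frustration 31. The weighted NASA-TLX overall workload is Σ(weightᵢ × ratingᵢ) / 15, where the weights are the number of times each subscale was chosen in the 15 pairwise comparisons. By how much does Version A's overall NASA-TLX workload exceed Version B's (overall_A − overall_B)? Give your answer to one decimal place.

-3.3

Version A weighted sum = 1·55 + 5·5 + 3·47 + 2·36 + 0·41 + 4·44 = 55 + 25 + 141 + 72 + 0 + 176 = 469; overall_A = 469/15 = 31.2667.
Version B weighted sum = 1·50 + 5·12 + 3·56 + 2·58 + 0·13 + 4·31 = 50 + 60 + 168 + 116 + 0 + 124 = 518; overall_B = 518/15 = 34.5333.
Difference = 31.2667 − 34.5333 = -3.2666 ≈ -3.3.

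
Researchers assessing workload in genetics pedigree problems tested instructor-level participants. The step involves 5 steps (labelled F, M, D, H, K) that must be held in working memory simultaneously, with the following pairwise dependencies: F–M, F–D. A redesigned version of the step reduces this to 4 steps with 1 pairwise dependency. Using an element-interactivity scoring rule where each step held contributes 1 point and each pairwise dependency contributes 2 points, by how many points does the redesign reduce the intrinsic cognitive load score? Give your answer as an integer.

Original: 5 × 1 + 2 × 2 = 5 + 4 = 9.
Redesigned: 4 × 1 + 1 × 2 = 4 + 2 = 6.
Reduction = 9 − 6 = 3.

3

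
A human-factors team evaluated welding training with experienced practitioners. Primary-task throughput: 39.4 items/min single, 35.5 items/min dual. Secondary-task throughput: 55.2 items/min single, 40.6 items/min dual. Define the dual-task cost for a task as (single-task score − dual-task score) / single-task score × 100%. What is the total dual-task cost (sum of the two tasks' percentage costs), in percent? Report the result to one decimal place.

36.3

Primary cost = (39.4 − 35.5) / 39.4 × 100% = 9.8985%.
Secondary cost = (55.2 − 40.6) / 55.2 × 100% = 26.4493%.
Total = 9.8985% + 26.4493% = 36.3478% ≈ 36.3%.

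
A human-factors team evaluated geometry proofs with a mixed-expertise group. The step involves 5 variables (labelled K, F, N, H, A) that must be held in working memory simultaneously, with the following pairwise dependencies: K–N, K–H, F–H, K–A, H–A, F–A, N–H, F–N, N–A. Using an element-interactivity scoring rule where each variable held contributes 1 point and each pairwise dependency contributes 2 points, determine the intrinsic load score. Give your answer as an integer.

Count of variables held simultaneously: 5.
Count of pairwise dependencies listed: 9.
Element contribution: 5 × 1 = 5.
Interaction contribution: 9 × 2 = 18.
Intrinsic load = 5 + 18 = 23.

23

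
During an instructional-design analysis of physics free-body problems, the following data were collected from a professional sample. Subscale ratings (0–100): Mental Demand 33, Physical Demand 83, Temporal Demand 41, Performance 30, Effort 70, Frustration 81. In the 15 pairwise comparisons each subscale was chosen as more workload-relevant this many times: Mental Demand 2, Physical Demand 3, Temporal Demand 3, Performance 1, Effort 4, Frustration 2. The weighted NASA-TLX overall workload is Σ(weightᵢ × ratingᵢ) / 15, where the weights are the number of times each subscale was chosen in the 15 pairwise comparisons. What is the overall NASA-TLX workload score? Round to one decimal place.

The tallies are the weights (they sum to 15).
Weighted sum = 2·33 + 3·83 + 3·41 + 1·30 + 4·70 + 2·81
            = 66 + 249 + 123 + 30 + 280 + 162 = 910.
Overall workload = 910 / 15 = 60.6667 ≈ 60.7.

60.7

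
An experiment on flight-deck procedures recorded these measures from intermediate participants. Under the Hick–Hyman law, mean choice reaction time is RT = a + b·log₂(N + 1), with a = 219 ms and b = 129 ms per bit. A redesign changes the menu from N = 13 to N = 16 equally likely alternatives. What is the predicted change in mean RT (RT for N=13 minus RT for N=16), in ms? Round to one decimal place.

RT(13) = 219 + 129·log₂(14) = 219 + 129·3.8074 = 710.1546 ms.
RT(16) = 219 + 129·log₂(17) = 219 + 129·4.0875 = 746.2875 ms.
Difference = 710.1546 − 746.2875 = -36.1329 ≈ -36.1 ms.

-36.1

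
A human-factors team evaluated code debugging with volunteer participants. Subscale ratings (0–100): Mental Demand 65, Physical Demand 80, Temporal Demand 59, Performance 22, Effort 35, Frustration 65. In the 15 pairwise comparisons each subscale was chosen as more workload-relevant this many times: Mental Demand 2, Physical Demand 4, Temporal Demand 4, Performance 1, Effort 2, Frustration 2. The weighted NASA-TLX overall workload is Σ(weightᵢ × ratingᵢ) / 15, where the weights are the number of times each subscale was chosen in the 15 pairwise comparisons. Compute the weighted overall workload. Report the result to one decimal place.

The tallies are the weights (they sum to 15).
Weighted sum = 2·65 + 4·80 + 4·59 + 1·22 + 2·35 + 2·65
            = 130 + 320 + 236 + 22 + 70 + 130 = 908.
Overall workload = 908 / 15 = 60.5333 ≈ 60.5.

60.5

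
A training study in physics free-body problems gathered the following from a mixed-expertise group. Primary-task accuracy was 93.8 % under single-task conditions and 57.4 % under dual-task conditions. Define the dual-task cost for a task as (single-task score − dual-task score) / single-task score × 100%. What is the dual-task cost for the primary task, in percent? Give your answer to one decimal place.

Cost = (93.8 − 57.4) / 93.8 × 100%
     = 36.4000 / 93.8 × 100% = 38.8060%.
≈ 38.8%.

38.8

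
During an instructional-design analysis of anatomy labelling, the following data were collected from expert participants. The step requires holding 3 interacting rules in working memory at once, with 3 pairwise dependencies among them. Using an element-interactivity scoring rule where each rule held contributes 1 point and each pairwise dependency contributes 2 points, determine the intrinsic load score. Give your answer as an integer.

9

Element contribution: 3 × 1 = 3.
Interaction contribution: 3 × 2 = 6.
Intrinsic load = 3 + 6 = 9.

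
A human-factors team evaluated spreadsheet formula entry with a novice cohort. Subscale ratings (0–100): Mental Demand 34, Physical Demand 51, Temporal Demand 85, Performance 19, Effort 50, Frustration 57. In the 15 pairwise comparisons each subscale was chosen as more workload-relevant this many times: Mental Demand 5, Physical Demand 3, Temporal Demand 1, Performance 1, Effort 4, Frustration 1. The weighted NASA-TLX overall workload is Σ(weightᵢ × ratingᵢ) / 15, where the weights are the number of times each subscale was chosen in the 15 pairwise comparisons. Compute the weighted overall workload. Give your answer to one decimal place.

45.6

The tallies are the weights (they sum to 15).
Weighted sum = 5·34 + 3·51 + 1·85 + 1·19 + 4·50 + 1·57
            = 170 + 153 + 85 + 19 + 200 + 57 = 684.
Overall workload = 684 / 15 = 45.6000 ≈ 45.6.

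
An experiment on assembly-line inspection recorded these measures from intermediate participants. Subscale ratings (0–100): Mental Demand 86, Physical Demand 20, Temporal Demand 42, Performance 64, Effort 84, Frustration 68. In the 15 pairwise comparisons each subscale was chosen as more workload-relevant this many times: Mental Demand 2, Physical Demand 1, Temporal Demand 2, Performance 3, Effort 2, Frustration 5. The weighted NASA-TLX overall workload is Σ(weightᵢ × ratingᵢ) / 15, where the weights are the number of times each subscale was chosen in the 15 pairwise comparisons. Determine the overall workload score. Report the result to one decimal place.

The tallies are the weights (they sum to 15).
Weighted sum = 2·86 + 1·20 + 2·42 + 3·64 + 2·84 + 5·68
            = 172 + 20 + 84 + 192 + 168 + 340 = 976.
Overall workload = 976 / 15 = 65.0667 ≈ 65.1.

65.1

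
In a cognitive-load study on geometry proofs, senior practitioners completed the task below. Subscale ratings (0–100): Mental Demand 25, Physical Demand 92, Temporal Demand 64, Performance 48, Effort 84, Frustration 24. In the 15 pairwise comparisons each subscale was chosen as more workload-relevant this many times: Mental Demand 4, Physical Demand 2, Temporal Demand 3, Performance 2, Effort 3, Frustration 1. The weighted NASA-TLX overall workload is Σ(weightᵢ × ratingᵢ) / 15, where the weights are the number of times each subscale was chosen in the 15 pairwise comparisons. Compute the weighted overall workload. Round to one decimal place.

The tallies are the weights (they sum to 15).
Weighted sum = 4·25 + 2·92 + 3·64 + 2·48 + 3·84 + 1·24
            = 100 + 184 + 192 + 96 + 252 + 24 = 848.
Overall workload = 848 / 15 = 56.5333 ≈ 56.5.

56.5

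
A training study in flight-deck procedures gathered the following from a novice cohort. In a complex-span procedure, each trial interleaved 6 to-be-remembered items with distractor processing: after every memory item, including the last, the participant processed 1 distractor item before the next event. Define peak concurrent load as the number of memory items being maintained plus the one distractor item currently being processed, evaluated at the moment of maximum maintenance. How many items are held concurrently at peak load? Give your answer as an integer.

Maintenance is greatest during the distractor(s) after memory item 6: all 6 memory items are being held.
One distractor item is concurrently being processed.
Peak concurrent load = 6 + 1 = 7 items.

7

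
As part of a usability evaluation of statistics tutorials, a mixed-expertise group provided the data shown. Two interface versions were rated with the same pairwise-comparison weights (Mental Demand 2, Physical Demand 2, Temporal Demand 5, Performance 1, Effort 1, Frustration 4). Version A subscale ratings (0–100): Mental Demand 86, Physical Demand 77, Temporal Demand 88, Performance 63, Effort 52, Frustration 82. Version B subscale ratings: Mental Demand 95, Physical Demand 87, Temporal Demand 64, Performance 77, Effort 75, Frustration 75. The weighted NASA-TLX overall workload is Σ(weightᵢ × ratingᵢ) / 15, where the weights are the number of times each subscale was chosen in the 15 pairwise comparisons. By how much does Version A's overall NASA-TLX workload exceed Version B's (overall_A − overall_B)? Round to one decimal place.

4.9

Version A weighted sum = 2·86 + 2·77 + 5·88 + 1·63 + 1·52 + 4·82 = 172 + 154 + 440 + 63 + 52 + 328 = 1209; overall_A = 1209/15 = 80.6000.
Version B weighted sum = 2·95 + 2·87 + 5·64 + 1·77 + 1·75 + 4·75 = 190 + 174 + 320 + 77 + 75 + 300 = 1136; overall_B = 1136/15 = 75.7333.
Difference = 80.6000 − 75.7333 = 4.8667 ≈ 4.9.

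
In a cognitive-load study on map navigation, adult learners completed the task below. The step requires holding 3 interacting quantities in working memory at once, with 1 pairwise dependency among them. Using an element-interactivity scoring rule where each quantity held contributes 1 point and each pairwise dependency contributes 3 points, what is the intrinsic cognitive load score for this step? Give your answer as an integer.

6

Element contribution: 3 × 1 = 3.
Interaction contribution: 1 × 3 = 3.
Intrinsic load = 3 + 3 = 6.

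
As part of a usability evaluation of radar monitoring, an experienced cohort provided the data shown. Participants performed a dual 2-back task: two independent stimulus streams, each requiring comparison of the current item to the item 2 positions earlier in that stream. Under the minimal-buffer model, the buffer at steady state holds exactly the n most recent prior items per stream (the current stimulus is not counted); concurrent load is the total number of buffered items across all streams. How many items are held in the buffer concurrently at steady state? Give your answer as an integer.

4

Each stream's buffer holds its 2 most recent prior items.
Two independent streams: 2 × 2 = 4 buffered items at steady state.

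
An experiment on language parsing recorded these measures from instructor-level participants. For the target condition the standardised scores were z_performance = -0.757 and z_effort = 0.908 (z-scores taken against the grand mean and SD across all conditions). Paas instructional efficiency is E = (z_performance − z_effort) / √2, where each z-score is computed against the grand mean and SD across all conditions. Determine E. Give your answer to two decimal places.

-1.18

z_P − z_E = -0.757 − 0.908 = -1.6650.
E = -1.6650 / √2 = -1.6650 / 1.41421 = -1.1773 ≈ -1.18.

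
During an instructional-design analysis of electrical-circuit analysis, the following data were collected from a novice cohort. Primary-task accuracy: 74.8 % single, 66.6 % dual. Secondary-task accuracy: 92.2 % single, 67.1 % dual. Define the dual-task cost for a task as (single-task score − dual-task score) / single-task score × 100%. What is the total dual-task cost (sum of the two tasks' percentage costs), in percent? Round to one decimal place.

Primary cost = (74.8 − 66.6) / 74.8 × 100% = 10.9626%.
Secondary cost = (92.2 − 67.1) / 92.2 × 100% = 27.2234%.
Total = 10.9626% + 27.2234% = 38.1860% ≈ 38.2%.

38.2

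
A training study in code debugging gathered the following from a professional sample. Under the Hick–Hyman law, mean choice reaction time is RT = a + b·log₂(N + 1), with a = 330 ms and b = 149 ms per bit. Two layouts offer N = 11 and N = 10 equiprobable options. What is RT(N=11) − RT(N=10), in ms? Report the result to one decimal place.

RT(11) = 330 + 149·log₂(12) = 330 + 149·3.5850 = 864.1650 ms.
RT(10) = 330 + 149·log₂(11) = 330 + 149·3.4594 = 845.4506 ms.
Difference = 864.1650 − 845.4506 = 18.7144 ≈ 18.7 ms.

18.7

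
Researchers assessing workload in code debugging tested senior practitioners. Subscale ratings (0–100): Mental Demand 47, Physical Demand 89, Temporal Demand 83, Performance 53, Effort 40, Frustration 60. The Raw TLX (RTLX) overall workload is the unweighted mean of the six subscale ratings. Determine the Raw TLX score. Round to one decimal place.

Sum of ratings = 47 + 89 + 83 + 53 + 40 + 60 = 372.
RTLX = 372 / 6 = 62.0000 ≈ 62.0.

62.0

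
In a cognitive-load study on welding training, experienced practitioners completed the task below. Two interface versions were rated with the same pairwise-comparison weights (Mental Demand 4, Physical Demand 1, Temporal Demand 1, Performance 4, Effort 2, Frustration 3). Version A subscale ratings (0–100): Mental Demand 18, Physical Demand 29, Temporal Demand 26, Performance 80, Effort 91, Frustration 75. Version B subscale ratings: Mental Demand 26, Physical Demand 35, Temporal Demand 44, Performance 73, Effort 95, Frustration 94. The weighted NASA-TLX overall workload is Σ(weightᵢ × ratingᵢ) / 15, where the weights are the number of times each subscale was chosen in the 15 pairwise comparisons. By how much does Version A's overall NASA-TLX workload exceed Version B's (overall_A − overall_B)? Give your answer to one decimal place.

Version A weighted sum = 4·18 + 1·29 + 1·26 + 4·80 + 2·91 + 3·75 = 72 + 29 + 26 + 320 + 182 + 225 = 854; overall_A = 854/15 = 56.9333.
Version B weighted sum = 4·26 + 1·35 + 1·44 + 4·73 + 2·95 + 3·94 = 104 + 35 + 44 + 292 + 190 + 282 = 947; overall_B = 947/15 = 63.1333.
Difference = 56.9333 − 63.1333 = -6.2000 ≈ -6.2.

-6.2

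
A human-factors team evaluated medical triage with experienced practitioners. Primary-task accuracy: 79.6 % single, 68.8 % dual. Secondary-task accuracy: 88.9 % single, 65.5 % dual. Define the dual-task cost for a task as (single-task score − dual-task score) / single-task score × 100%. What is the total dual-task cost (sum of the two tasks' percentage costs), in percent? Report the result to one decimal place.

Primary cost = (79.6 − 68.8) / 79.6 × 100% = 13.5678%.
Secondary cost = (88.9 − 65.5) / 88.9 × 100% = 26.3217%.
Total = 13.5678% + 26.3217% = 39.8895% ≈ 39.9%.

39.9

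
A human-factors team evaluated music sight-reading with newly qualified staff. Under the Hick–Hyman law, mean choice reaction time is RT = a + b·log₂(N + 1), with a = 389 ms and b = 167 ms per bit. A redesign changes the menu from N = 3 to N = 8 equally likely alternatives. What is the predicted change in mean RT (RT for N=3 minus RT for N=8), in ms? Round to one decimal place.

RT(3) = 389 + 167·log₂(4) = 389 + 167·2.0000 = 723.0000 ms.
RT(8) = 389 + 167·log₂(9) = 389 + 167·3.1699 = 918.3733 ms.
Difference = 723.0000 − 918.3733 = -195.3733 ≈ -195.4 ms.

-195.4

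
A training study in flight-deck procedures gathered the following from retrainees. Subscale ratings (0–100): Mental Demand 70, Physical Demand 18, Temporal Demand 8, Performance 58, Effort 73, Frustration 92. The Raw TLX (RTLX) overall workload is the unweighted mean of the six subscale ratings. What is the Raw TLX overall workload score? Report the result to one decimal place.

53.2

Sum of ratings = 70 + 18 + 8 + 58 + 73 + 92 = 319.
RTLX = 319 / 6 = 53.1667 ≈ 53.2.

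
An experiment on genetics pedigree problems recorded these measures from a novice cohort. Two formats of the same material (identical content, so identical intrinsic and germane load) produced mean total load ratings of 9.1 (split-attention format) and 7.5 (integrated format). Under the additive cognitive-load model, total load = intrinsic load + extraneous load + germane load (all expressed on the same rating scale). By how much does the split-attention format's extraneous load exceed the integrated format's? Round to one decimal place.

Intrinsic and germane load are equal across formats, so the difference in total load equals the difference in extraneous load.
Extraneous-load difference = 9.1 − 7.5 = 1.6.

1.6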